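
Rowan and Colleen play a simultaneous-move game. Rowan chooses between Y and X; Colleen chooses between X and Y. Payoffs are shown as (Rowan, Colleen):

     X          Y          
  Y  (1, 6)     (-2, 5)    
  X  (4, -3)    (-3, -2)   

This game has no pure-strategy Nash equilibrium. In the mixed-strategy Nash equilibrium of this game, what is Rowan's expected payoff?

-5/4

Rowan's indifference between Y and X determines Colleen's mixing probability q:
  Rowan's payoff to Y: q·1 + (1−q)·(-2) = 3q - 2
  Rowan's payoff to X: q·4 + (1−q)·(-3) = 7q - 3
  3q - 2 = 7q - 3  ⇒  -4q = -1  ⇒  q = 1/4.
At equilibrium Rowan is indifferent across rows, so Rowan's payoff equals the payoff from Y: (1/4)·1 + (3/4)·(-2) = -5/4.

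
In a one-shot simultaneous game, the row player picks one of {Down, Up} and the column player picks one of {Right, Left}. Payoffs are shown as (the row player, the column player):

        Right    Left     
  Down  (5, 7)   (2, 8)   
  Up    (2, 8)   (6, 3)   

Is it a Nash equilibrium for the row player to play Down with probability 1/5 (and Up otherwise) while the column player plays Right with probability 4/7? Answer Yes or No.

No

Given the row player's mix p = 1/5, the column player's payoff from Right is 39/5 but from Left is 4. The column player strictly prefers Right, so the column player would not mix.
So the proposed profile is not a Nash equilibrium.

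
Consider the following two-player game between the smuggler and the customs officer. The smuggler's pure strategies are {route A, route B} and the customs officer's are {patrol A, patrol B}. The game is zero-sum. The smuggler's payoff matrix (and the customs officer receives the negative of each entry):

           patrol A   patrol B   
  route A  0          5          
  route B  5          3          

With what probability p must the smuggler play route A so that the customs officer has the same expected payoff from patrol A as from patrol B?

p = 2/7

The customs officer's indifference between patrol A and patrol B determines the smuggler's mixing probability p:
  the customs officer's payoff to patrol A: p·0 + (1−p)·(-5) = 5p - 5
  the customs officer's payoff to patrol B: p·(-5) + (1−p)·(-3) = -2p - 3
  5p - 5 = -2p - 3  ⇒  7p = 2  ⇒  p = 2/7.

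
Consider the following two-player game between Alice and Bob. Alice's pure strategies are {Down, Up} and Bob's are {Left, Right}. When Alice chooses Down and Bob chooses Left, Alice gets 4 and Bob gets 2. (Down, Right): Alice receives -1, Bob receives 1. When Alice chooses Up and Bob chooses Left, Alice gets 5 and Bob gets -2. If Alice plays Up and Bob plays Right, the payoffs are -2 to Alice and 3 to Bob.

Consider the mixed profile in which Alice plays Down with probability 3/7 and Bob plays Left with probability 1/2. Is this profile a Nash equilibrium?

No

Given Alice's mix p = 3/7, Bob's payoff from Left is -2/7 but from Right is 15/7. Bob strictly prefers Right, so Bob would not mix.
So the proposed profile is not a Nash equilibrium.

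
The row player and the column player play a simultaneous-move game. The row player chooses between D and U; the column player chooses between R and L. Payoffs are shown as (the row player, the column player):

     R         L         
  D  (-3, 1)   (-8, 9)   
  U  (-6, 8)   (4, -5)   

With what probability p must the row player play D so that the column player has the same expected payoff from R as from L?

The row player's mix must leave the column player indifferent between R and L.
  the column player's payoff to R: p·1 + (1−p)·8 = -7p + 8
  the column player's payoff to L: p·9 + (1−p)·(-5) = 14p - 5
  -7p + 8 = 14p - 5  ⇒  -21p = -13  ⇒  p = 13/21.

p = 13/21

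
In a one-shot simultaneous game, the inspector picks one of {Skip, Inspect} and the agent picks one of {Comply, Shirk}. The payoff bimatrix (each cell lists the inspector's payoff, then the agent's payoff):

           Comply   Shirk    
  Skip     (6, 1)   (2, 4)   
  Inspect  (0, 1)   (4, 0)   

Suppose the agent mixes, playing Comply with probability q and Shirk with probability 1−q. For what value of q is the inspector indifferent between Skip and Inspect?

q = 1/4

The inspector's indifference between Skip and Inspect determines the agent's mixing probability q:
  the inspector's expected payoff from Skip: q·6 + (1−q)·2 = 4q + 2
  the inspector's expected payoff from Inspect: q·0 + (1−q)·4 = -4q + 4
  4q + 2 = -4q + 4  ⇒  8q = 2  ⇒  q = 1/4.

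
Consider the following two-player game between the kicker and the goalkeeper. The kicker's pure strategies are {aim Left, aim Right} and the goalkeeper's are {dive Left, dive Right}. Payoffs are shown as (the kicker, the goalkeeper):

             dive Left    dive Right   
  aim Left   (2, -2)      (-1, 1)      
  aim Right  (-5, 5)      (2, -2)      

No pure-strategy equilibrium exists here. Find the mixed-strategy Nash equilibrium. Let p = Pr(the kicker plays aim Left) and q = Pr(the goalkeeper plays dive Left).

p = 7/10, q = 3/10

Set the goalkeeper's expected payoff from dive Left equal to that from dive Right:
  the goalkeeper's expected payoff from dive Left: p·(-2) + (1−p)·5 = -7p + 5
  the goalkeeper's expected payoff from dive Right: p·1 + (1−p)·(-2) = 3p - 2
  -7p + 5 = 3p - 2  ⇒  -10p = -7  ⇒  p = 7/10.
The goalkeeper's mix must leave the kicker indifferent between aim Left and aim Right.
  the kicker's expected payoff from aim Left: q·2 + (1−q)·(-1) = 3q - 1
  the kicker's expected payoff from aim Right: q·(-5) + (1−q)·2 = -7q + 2
  3q - 1 = -7q + 2  ⇒  10q = 3  ⇒  q = 3/10.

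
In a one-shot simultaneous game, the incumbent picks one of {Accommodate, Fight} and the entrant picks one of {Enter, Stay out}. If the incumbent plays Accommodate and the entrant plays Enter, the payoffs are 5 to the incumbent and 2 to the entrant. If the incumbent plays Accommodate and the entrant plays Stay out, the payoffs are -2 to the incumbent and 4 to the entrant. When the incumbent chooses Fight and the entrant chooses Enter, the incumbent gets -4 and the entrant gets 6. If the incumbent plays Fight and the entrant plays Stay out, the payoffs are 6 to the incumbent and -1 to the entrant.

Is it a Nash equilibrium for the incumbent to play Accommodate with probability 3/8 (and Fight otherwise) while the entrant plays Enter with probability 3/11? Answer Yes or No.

Given the incumbent's mix p = 3/8, the entrant's payoff from Enter is 9/2 but from Stay out is 7/8. The entrant strictly prefers Enter, so the entrant would not mix.
So the proposed profile is not a Nash equilibrium.

No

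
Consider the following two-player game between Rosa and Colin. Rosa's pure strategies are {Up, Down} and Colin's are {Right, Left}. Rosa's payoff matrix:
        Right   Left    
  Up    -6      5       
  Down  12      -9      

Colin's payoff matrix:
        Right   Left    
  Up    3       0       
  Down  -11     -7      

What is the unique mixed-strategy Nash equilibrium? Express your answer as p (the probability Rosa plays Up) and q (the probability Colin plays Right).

Colin's indifference between Right and Left determines Rosa's mixing probability p:
  Colin's payoff to Right: p·3 + (1−p)·(-11) = 14p - 11
  Colin's payoff to Left: p·0 + (1−p)·(-7) = 7p - 7
  14p - 11 = 7p - 7  ⇒  7p = 4  ⇒  p = 4/7.
Colin's mix must leave Rosa indifferent between Up and Down.
  Rosa's payoff to Up: q·(-6) + (1−q)·5 = -11q + 5
  Rosa's payoff to Down: q·12 + (1−q)·(-9) = 21q - 9
  -11q + 5 = 21q - 9  ⇒  -32q = -14  ⇒  q = 7/16.

p = 4/7, q = 7/16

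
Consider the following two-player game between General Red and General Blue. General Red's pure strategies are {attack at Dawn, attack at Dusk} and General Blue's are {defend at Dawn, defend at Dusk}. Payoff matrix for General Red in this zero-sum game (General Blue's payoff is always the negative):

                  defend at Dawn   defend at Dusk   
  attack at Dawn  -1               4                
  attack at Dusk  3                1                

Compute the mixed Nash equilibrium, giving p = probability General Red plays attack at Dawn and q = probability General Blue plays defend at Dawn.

p = 2/7, q = 3/7

General Blue's indifference between defend at Dawn and defend at Dusk determines General Red's mixing probability p:
  General Blue's expected payoff from defend at Dawn: p·1 + (1−p)·(-3) = 4p - 3
  General Blue's expected payoff from defend at Dusk: p·(-4) + (1−p)·(-1) = -3p - 1
  4p - 3 = -3p - 1  ⇒  7p = 2  ⇒  p = 2/7.
General Blue's mix must leave General Red indifferent between attack at Dawn and attack at Dusk.
  General Red's payoff to attack at Dawn: q·(-1) + (1−q)·4 = -5q + 4
  General Red's payoff to attack at Dusk: q·3 + (1−q)·1 = 2q + 1
  -5q + 4 = 2q + 1  ⇒  -7q = -3  ⇒  q = 3/7.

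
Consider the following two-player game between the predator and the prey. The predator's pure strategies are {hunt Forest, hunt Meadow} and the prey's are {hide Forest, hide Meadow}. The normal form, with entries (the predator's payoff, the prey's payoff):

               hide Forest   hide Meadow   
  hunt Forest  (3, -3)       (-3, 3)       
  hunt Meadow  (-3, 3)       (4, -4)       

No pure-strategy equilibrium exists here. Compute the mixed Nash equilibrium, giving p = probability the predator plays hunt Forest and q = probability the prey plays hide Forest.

In a mixed equilibrium the prey is indifferent between hide Forest and hide Meadow; this condition fixes p.
  the prey's payoff to hide Forest: p·(-3) + (1−p)·3 = -6p + 3
  the prey's payoff to hide Meadow: p·3 + (1−p)·(-4) = 7p - 4
  -6p + 3 = 7p - 4  ⇒  -13p = -7  ⇒  p = 7/13.
For the predator to be willing to mix, the predator must be indifferent between hunt Forest and hunt Meadow, which pins down the prey's mix.
  the predator's payoff to hunt Forest: q·3 + (1−q)·(-3) = 6q - 3
  the predator's payoff to hunt Meadow: q·(-3) + (1−q)·4 = -7q + 4
  6q - 3 = -7q + 4  ⇒  13q = 7  ⇒  q = 7/13.

p = 7/13, q = 7/13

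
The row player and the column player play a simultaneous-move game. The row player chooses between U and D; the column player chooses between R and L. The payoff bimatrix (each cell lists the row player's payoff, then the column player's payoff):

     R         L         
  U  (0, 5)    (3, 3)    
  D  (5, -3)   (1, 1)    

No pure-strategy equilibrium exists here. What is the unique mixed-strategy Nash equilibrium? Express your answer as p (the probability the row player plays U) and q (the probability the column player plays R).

Set the column player's expected payoff from R equal to that from L:
  the column player's expected payoff from R: p·5 + (1−p)·(-3) = 8p - 3
  the column player's expected payoff from L: p·3 + (1−p)·1 = 2p + 1
  8p - 3 = 2p + 1  ⇒  6p = 4  ⇒  p = 2/3.
Set the row player's expected payoff from U equal to that from D:
  the row player's payoff from U: q·0 + (1−q)·3 = -3q + 3
  the row player's payoff from D: q·5 + (1−q)·1 = 4q + 1
  -3q + 3 = 4q + 1  ⇒  -7q = -2  ⇒  q = 2/7.

p = 2/3, q = 2/7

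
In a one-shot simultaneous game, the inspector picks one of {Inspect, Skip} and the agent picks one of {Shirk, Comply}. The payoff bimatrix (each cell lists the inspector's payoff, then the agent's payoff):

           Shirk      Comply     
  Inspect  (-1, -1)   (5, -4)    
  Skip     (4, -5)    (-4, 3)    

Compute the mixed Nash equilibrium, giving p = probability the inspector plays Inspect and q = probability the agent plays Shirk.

p = 8/11, q = 9/14

The agent's indifference between Shirk and Comply determines the inspector's mixing probability p:
  the agent's payoff to Shirk: p·(-1) + (1−p)·(-5) = 4p - 5
  the agent's payoff to Comply: p·(-4) + (1−p)·3 = -7p + 3
  4p - 5 = -7p + 3  ⇒  11p = 8  ⇒  p = 8/11.
The inspector's indifference between Inspect and Skip determines the agent's mixing probability q:
  the inspector's expected payoff from Inspect: q·(-1) + (1−q)·5 = -6q + 5
  the inspector's expected payoff from Skip: q·4 + (1−q)·(-4) = 8q - 4
  -6q + 5 = 8q - 4  ⇒  -14q = -9  ⇒  q = 9/14.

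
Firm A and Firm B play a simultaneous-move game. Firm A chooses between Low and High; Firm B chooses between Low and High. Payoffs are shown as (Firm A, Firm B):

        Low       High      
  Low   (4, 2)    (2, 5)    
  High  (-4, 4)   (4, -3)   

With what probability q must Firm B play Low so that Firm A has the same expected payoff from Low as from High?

q = 1/5

Firm B's mix must leave Firm A indifferent between Low and High.
  Firm A's payoff from Low: q·4 + (1−q)·2 = 2q + 2
  Firm A's payoff from High: q·(-4) + (1−q)·4 = -8q + 4
  2q + 2 = -8q + 4  ⇒  10q = 2  ⇒  q = 1/5.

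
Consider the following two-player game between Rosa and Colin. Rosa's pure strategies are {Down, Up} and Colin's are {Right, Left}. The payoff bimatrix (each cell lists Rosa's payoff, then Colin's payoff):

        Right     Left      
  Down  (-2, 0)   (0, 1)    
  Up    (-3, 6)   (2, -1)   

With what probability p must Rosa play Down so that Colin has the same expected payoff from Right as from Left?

Rosa's mix must leave Colin indifferent between Right and Left.
  Colin's payoff to Right: p·0 + (1−p)·6 = -6p + 6
  Colin's payoff to Left: p·1 + (1−p)·(-1) = 2p - 1
  -6p + 6 = 2p - 1  ⇒  -8p = -7  ⇒  p = 7/8.

p = 7/8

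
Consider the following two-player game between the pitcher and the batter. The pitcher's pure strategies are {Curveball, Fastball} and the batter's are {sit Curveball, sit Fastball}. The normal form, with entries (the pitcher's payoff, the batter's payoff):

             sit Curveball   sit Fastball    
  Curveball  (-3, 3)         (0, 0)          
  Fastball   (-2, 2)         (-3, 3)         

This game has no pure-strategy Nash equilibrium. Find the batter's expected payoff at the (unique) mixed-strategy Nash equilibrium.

9/4

Set the batter's expected payoff from sit Curveball equal to that from sit Fastball:
  the batter's expected payoff from sit Curveball: p·3 + (1−p)·2 = p + 2
  the batter's expected payoff from sit Fastball: p·0 + (1−p)·3 = -3p + 3
  p + 2 = -3p + 3  ⇒  4p = 1  ⇒  p = 1/4.
At equilibrium the batter is indifferent across columns, so the batter's payoff equals the payoff from sit Curveball: (1/4)·3 + (3/4)·2 = 9/4.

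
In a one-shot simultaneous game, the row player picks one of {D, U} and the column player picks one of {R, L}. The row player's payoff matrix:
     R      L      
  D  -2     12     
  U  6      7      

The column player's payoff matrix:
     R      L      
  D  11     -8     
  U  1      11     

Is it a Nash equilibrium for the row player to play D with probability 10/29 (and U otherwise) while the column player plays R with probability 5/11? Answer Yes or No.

No

Given the column player's mix q = 5/11, the row player's payoff from D is 62/11 but from U is 72/11. The row player strictly prefers U, so the row player would not mix.
So the proposed profile is not a Nash equilibrium.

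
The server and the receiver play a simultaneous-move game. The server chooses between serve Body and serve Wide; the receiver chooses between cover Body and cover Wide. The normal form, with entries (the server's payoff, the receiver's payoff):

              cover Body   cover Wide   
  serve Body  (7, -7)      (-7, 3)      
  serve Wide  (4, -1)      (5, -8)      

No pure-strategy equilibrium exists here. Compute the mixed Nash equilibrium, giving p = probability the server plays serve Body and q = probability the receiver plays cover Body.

Set the receiver's expected payoff from cover Body equal to that from cover Wide:
  the receiver's expected payoff from cover Body: p·(-7) + (1−p)·(-1) = -6p - 1
  the receiver's expected payoff from cover Wide: p·3 + (1−p)·(-8) = 11p - 8
  -6p - 1 = 11p - 8  ⇒  -17p = -7  ⇒  p = 7/17.
For the server to be willing to mix, the server must be indifferent between serve Body and serve Wide, which pins down the receiver's mix.
  the server's payoff from serve Body: q·7 + (1−q)·(-7) = 14q - 7
  the server's payoff from serve Wide: q·4 + (1−q)·5 = -q + 5
  14q - 7 = -q + 5  ⇒  15q = 12  ⇒  q = 4/5.

p = 7/17, q = 4/5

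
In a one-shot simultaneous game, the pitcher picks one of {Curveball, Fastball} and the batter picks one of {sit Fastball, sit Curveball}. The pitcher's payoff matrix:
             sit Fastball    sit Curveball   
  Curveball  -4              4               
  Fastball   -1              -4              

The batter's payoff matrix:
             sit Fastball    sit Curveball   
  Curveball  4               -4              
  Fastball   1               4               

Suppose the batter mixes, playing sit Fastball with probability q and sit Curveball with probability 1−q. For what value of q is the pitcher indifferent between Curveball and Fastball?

q = 8/11

In a mixed equilibrium the pitcher is indifferent between Curveball and Fastball; this condition fixes q.
  the pitcher's payoff to Curveball: q·(-4) + (1−q)·4 = -8q + 4
  the pitcher's payoff to Fastball: q·(-1) + (1−q)·(-4) = 3q - 4
  -8q + 4 = 3q - 4  ⇒  -11q = -8  ⇒  q = 8/11.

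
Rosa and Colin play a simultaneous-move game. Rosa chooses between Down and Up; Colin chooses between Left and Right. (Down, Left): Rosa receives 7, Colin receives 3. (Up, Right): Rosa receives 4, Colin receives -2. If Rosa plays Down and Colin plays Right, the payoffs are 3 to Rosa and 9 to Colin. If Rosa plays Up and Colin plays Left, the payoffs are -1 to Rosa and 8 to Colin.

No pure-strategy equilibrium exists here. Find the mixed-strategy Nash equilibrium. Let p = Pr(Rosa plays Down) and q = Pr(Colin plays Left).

p = 5/8, q = 1/9

In a mixed equilibrium Colin is indifferent between Left and Right; this condition fixes p.
  Colin's expected payoff from Left: p·3 + (1−p)·8 = -5p + 8
  Colin's expected payoff from Right: p·9 + (1−p)·(-2) = 11p - 2
  -5p + 8 = 11p - 2  ⇒  -16p = -10  ⇒  p = 5/8.
Colin's mix must leave Rosa indifferent between Down and Up.
  Rosa's expected payoff from Down: q·7 + (1−q)·3 = 4q + 3
  Rosa's expected payoff from Up: q·(-1) + (1−q)·4 = -5q + 4
  4q + 3 = -5q + 4  ⇒  9q = 1  ⇒  q = 1/9.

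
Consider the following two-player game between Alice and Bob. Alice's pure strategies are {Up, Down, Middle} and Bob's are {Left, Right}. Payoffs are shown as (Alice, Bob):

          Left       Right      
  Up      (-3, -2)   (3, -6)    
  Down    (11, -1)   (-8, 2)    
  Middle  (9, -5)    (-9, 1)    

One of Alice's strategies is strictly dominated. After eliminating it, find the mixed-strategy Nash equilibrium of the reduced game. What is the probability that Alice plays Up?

p = 3/7

Alice's strategy Middle is strictly dominated by Down: 11 > 9 and -8 > -9. Eliminate Middle.
Set Bob's expected payoff from Left equal to that from Right:
  Bob's payoff from Left: p·(-2) + (1−p)·(-1) = -p - 1
  Bob's payoff from Right: p·(-6) + (1−p)·2 = -8p + 2
  -p - 1 = -8p + 2  ⇒  7p = 3  ⇒  p = 3/7.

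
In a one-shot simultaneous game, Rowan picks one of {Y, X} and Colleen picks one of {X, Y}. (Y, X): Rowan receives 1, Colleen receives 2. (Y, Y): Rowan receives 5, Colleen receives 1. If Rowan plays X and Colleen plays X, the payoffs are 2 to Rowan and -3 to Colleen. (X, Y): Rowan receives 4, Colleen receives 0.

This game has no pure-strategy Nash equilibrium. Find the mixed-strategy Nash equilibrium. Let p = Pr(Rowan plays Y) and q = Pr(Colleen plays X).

Set Colleen's expected payoff from X equal to that from Y:
  Colleen's payoff from X: p·2 + (1−p)·(-3) = 5p - 3
  Colleen's payoff from Y: p·1 + (1−p)·0 = p
  5p - 3 = p  ⇒  4p = 3  ⇒  p = 3/4.
Colleen's mix must leave Rowan indifferent between Y and X.
  Rowan's payoff from Y: q·1 + (1−q)·5 = -4q + 5
  Rowan's payoff from X: q·2 + (1−q)·4 = -2q + 4
  -4q + 5 = -2q + 4  ⇒  -2q = -1  ⇒  q = 1/2.

p = 3/4, q = 1/2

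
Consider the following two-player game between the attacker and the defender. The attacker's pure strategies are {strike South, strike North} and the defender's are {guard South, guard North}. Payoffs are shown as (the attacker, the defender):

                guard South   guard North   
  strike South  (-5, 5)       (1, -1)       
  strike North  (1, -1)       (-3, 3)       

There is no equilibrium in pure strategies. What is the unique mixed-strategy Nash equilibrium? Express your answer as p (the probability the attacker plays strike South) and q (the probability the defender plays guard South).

p = 2/5, q = 2/5

In a mixed equilibrium the defender is indifferent between guard South and guard North; this condition fixes p.
  the defender's payoff from guard South: p·5 + (1−p)·(-1) = 6p - 1
  the defender's payoff from guard North: p·(-1) + (1−p)·3 = -4p + 3
  6p - 1 = -4p + 3  ⇒  10p = 4  ⇒  p = 2/5.
Set the attacker's expected payoff from strike South equal to that from strike North:
  the attacker's payoff to strike South: q·(-5) + (1−q)·1 = -6q + 1
  the attacker's payoff to strike North: q·1 + (1−q)·(-3) = 4q - 3
  -6q + 1 = 4q - 3  ⇒  -10q = -4  ⇒  q = 2/5.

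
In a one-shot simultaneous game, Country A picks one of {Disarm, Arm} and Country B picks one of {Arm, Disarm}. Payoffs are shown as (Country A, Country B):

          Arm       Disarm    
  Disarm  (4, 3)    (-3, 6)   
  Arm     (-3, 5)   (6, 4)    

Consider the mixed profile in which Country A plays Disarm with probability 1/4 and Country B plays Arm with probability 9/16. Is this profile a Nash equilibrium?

Yes

Check Country B's indifference given Country A's mix p = 1/4:
  payoff from Arm = 9/2; payoff from Disarm = 9/2 — equal.
Check Country A's indifference given Country B's mix q = 9/16:
  payoff from Disarm = 15/16; payoff from Arm = 15/16 — equal.
Both players are indifferent, so neither can profitably deviate.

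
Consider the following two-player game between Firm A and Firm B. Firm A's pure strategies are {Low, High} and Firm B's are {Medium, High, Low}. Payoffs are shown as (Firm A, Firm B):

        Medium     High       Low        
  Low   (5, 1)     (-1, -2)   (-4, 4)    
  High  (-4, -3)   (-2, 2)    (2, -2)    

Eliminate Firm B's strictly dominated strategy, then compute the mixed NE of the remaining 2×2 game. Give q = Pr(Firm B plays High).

q = 6/7

Firm B's strategy Medium is strictly dominated by Low: 4 > 1 and -2 > -3. Eliminate Medium.
Set Firm A's expected payoff from Low equal to that from High:
  Firm A's expected payoff from Low: q·(-1) + (1−q)·(-4) = 3q - 4
  Firm A's expected payoff from High: q·(-2) + (1−q)·2 = -4q + 2
  3q - 4 = -4q + 2  ⇒  7q = 6  ⇒  q = 6/7.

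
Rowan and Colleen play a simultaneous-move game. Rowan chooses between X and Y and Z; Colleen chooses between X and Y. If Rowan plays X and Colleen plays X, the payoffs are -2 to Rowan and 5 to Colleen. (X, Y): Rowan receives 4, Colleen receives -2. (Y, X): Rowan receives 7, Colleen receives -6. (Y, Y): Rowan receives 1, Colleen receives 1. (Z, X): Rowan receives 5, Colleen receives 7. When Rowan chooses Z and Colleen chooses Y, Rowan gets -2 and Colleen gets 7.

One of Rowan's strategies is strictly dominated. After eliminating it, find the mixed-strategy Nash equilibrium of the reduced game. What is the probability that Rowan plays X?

p = 1/2

Rowan's strategy Z is strictly dominated by Y: 7 > 5 and 1 > -2. Eliminate Z.
Rowan's mix must leave Colleen indifferent between X and Y.
  Colleen's payoff to X: p·5 + (1−p)·(-6) = 11p - 6
  Colleen's payoff to Y: p·(-2) + (1−p)·1 = -3p + 1
  11p - 6 = -3p + 1  ⇒  14p = 7  ⇒  p = 1/2.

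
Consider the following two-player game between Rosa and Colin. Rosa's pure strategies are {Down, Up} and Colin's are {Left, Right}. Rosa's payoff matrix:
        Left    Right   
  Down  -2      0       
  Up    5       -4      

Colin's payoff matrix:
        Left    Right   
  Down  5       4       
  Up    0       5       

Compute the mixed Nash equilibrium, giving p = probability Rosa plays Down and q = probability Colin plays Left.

p = 5/6, q = 4/11

In a mixed equilibrium Colin is indifferent between Left and Right; this condition fixes p.
  Colin's payoff to Left: p·5 + (1−p)·0 = 5p
  Colin's payoff to Right: p·4 + (1−p)·5 = -p + 5
  5p = -p + 5  ⇒  6p = 5  ⇒  p = 5/6.
Rosa's indifference between Down and Up determines Colin's mixing probability q:
  Rosa's expected payoff from Down: q·(-2) + (1−q)·0 = -2q
  Rosa's expected payoff from Up: q·5 + (1−q)·(-4) = 9q - 4
  -2q = 9q - 4  ⇒  -11q = -4  ⇒  q = 4/11.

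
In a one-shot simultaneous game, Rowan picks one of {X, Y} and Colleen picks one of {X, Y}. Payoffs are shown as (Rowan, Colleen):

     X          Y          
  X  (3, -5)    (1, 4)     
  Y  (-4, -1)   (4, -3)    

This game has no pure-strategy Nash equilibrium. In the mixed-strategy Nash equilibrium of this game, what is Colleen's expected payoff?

-19/11

For Colleen to be willing to mix, Colleen must be indifferent between X and Y, which pins down Rowan's mix.
  Colleen's expected payoff from X: p·(-5) + (1−p)·(-1) = -4p - 1
  Colleen's expected payoff from Y: p·4 + (1−p)·(-3) = 7p - 3
  -4p - 1 = 7p - 3  ⇒  -11p = -2  ⇒  p = 2/11.
At equilibrium Colleen is indifferent across columns, so Colleen's payoff equals the payoff from X: (2/11)·(-5) + (9/11)·(-1) = -19/11.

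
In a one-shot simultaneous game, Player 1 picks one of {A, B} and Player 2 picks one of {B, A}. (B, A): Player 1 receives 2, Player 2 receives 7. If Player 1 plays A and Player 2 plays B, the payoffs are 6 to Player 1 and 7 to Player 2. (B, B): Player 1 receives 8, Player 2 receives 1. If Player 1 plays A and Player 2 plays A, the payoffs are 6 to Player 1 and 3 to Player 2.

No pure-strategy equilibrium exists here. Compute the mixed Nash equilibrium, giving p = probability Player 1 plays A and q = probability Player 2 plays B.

p = 3/5, q = 2/3

Player 1's mix must leave Player 2 indifferent between B and A.
  Player 2's expected payoff from B: p·7 + (1−p)·1 = 6p + 1
  Player 2's expected payoff from A: p·3 + (1−p)·7 = -4p + 7
  6p + 1 = -4p + 7  ⇒  10p = 6  ⇒  p = 3/5.
Set Player 1's expected payoff from A equal to that from B:
  Player 1's payoff from A: q·6 + (1−q)·6 = 6
  Player 1's payoff from B: q·8 + (1−q)·2 = 6q + 2
  6 = 6q + 2  ⇒  -6q = -4  ⇒  q = 2/3.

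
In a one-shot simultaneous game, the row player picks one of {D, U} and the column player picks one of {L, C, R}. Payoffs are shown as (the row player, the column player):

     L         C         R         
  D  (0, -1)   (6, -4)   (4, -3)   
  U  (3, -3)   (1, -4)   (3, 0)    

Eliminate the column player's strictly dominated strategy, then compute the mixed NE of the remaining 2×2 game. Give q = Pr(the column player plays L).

The column player's strategy C is strictly dominated by L: -1 > -4 and -3 > -4. Eliminate C.
The column player's mix must leave the row player indifferent between D and U.
  the row player's payoff from D: q·0 + (1−q)·4 = -4q + 4
  the row player's payoff from U: q·3 + (1−q)·3 = 3
  -4q + 4 = 3  ⇒  -4q = -1  ⇒  q = 1/4.

q = 1/4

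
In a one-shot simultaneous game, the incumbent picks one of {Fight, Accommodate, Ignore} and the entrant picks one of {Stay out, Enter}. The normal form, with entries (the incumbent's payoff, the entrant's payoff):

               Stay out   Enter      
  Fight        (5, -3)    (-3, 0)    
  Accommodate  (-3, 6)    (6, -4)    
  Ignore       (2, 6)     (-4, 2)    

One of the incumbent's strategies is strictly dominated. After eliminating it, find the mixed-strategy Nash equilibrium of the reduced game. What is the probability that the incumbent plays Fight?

p = 10/13

The incumbent's strategy Ignore is strictly dominated by Fight: 5 > 2 and -3 > -4. Eliminate Ignore.
Set the entrant's expected payoff from Stay out equal to that from Enter:
  the entrant's payoff to Stay out: p·(-3) + (1−p)·6 = -9p + 6
  the entrant's payoff to Enter: p·0 + (1−p)·(-4) = 4p - 4
  -9p + 6 = 4p - 4  ⇒  -13p = -10  ⇒  p = 10/13.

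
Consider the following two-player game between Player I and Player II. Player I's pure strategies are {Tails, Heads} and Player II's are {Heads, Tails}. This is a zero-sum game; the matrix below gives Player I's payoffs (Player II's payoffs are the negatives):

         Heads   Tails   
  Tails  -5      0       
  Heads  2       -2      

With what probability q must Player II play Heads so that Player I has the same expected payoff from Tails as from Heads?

Set Player I's expected payoff from Tails equal to that from Heads:
  Player I's expected payoff from Tails: q·(-5) + (1−q)·0 = -5q
  Player I's expected payoff from Heads: q·2 + (1−q)·(-2) = 4q - 2
  -5q = 4q - 2  ⇒  -9q = -2  ⇒  q = 2/9.

q = 2/9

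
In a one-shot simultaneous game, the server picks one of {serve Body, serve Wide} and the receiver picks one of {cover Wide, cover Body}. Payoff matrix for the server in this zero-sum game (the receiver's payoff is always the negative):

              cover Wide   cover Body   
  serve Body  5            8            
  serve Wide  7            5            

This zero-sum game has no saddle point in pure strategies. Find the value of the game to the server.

Set the server's expected payoff from serve Body equal to that from serve Wide:
  the server's expected payoff from serve Body: q·5 + (1−q)·8 = -3q + 8
  the server's expected payoff from serve Wide: q·7 + (1−q)·5 = 2q + 5
  -3q + 8 = 2q + 5  ⇒  -5q = -3  ⇒  q = 3/5.
The value is the server's expected payoff against this mix (using serve Body): (3/5)·5 + (2/5)·8 = 31/5.

v = 31/5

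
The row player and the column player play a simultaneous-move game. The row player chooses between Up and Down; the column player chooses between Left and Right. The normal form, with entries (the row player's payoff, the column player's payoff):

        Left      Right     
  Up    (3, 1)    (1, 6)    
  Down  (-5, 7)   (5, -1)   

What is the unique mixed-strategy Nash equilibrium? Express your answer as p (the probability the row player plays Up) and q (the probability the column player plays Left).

p = 8/13, q = 1/3

The column player's indifference between Left and Right determines the row player's mixing probability p:
  the column player's payoff from Left: p·1 + (1−p)·7 = -6p + 7
  the column player's payoff from Right: p·6 + (1−p)·(-1) = 7p - 1
  -6p + 7 = 7p - 1  ⇒  -13p = -8  ⇒  p = 8/13.
Set the row player's expected payoff from Up equal to that from Down:
  the row player's expected payoff from Up: q·3 + (1−q)·1 = 2q + 1
  the row player's expected payoff from Down: q·(-5) + (1−q)·5 = -10q + 5
  2q + 1 = -10q + 5  ⇒  12q = 4  ⇒  q = 1/3.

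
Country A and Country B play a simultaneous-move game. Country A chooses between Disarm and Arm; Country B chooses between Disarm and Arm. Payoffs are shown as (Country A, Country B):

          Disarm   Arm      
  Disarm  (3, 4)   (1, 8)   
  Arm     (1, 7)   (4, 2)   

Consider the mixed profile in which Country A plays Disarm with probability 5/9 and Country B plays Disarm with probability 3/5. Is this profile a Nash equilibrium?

Check Country B's indifference given Country A's mix p = 5/9:
  payoff from Disarm = 16/3; payoff from Arm = 16/3 — equal.
Check Country A's indifference given Country B's mix q = 3/5:
  payoff from Disarm = 11/5; payoff from Arm = 11/5 — equal.
Both players are indifferent, so neither can profitably deviate.

Yes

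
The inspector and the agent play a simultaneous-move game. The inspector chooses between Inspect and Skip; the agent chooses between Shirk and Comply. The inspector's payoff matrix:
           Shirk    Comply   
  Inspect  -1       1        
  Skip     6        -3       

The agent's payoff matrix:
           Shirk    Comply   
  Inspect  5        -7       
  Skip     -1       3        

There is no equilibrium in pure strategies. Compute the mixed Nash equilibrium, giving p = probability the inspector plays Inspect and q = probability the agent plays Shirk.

The agent's indifference between Shirk and Comply determines the inspector's mixing probability p:
  the agent's payoff to Shirk: p·5 + (1−p)·(-1) = 6p - 1
  the agent's payoff to Comply: p·(-7) + (1−p)·3 = -10p + 3
  6p - 1 = -10p + 3  ⇒  16p = 4  ⇒  p = 1/4.
The agent's mix must leave the inspector indifferent between Inspect and Skip.
  the inspector's payoff to Inspect: q·(-1) + (1−q)·1 = -2q + 1
  the inspector's payoff to Skip: q·6 + (1−q)·(-3) = 9q - 3
  -2q + 1 = 9q - 3  ⇒  -11q = -4  ⇒  q = 4/11.

p = 1/4, q = 4/11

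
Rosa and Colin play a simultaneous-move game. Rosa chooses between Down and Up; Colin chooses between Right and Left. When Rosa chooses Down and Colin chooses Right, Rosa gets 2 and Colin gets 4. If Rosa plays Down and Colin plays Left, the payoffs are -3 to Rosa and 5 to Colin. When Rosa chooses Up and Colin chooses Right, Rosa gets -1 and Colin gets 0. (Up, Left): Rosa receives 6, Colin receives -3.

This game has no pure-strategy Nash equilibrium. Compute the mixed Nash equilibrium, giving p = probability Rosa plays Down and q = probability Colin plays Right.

p = 3/4, q = 3/4

In a mixed equilibrium Colin is indifferent between Right and Left; this condition fixes p.
  Colin's expected payoff from Right: p·4 + (1−p)·0 = 4p
  Colin's expected payoff from Left: p·5 + (1−p)·(-3) = 8p - 3
  4p = 8p - 3  ⇒  -4p = -3  ⇒  p = 3/4.
Rosa's indifference between Down and Up determines Colin's mixing probability q:
  Rosa's payoff from Down: q·2 + (1−q)·(-3) = 5q - 3
  Rosa's payoff from Up: q·(-1) + (1−q)·6 = -7q + 6
  5q - 3 = -7q + 6  ⇒  12q = 9  ⇒  q = 3/4.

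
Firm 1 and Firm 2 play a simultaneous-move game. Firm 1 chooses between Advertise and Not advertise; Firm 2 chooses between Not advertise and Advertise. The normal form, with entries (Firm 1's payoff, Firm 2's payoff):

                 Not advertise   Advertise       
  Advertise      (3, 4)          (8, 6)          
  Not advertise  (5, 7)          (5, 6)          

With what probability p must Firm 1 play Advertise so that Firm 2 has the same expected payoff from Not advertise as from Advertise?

p = 1/3

In a mixed equilibrium Firm 2 is indifferent between Not advertise and Advertise; this condition fixes p.
  Firm 2's payoff to Not advertise: p·4 + (1−p)·7 = -3p + 7
  Firm 2's payoff to Advertise: p·6 + (1−p)·6 = 6
  -3p + 7 = 6  ⇒  -3p = -1  ⇒  p = 1/3.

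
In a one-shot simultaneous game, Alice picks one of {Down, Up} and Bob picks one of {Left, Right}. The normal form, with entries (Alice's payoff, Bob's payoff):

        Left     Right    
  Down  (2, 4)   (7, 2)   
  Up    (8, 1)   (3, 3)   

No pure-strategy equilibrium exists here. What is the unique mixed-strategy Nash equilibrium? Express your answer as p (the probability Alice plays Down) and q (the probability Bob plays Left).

p = 1/2, q = 2/5

Set Bob's expected payoff from Left equal to that from Right:
  Bob's payoff to Left: p·4 + (1−p)·1 = 3p + 1
  Bob's payoff to Right: p·2 + (1−p)·3 = -p + 3
  3p + 1 = -p + 3  ⇒  4p = 2  ⇒  p = 1/2.
Bob's mix must leave Alice indifferent between Down and Up.
  Alice's expected payoff from Down: q·2 + (1−q)·7 = -5q + 7
  Alice's expected payoff from Up: q·8 + (1−q)·3 = 5q + 3
  -5q + 7 = 5q + 3  ⇒  -10q = -4  ⇒  q = 2/5.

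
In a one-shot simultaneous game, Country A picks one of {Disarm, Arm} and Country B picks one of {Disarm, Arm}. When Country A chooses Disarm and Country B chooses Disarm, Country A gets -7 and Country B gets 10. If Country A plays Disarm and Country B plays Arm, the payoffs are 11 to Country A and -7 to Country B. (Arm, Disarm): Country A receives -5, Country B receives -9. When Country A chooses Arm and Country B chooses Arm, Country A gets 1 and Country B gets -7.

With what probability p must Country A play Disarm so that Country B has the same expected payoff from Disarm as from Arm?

p = 2/19

In a mixed equilibrium Country B is indifferent between Disarm and Arm; this condition fixes p.
  Country B's payoff from Disarm: p·10 + (1−p)·(-9) = 19p - 9
  Country B's payoff from Arm: p·(-7) + (1−p)·(-7) = -7
  19p - 9 = -7  ⇒  19p = 2  ⇒  p = 2/19.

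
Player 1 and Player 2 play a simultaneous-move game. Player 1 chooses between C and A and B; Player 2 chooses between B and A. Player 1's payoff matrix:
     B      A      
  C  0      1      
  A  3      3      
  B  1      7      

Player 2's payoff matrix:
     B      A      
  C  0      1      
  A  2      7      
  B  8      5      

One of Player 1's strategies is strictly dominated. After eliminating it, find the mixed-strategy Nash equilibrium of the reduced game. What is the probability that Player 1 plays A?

p = 3/8

Player 1's strategy C is strictly dominated by A: 3 > 0 and 3 > 1. Eliminate C.
Set Player 2's expected payoff from B equal to that from A:
  Player 2's payoff to B: p·2 + (1−p)·8 = -6p + 8
  Player 2's payoff to A: p·7 + (1−p)·5 = 2p + 5
  -6p + 8 = 2p + 5  ⇒  -8p = -3  ⇒  p = 3/8.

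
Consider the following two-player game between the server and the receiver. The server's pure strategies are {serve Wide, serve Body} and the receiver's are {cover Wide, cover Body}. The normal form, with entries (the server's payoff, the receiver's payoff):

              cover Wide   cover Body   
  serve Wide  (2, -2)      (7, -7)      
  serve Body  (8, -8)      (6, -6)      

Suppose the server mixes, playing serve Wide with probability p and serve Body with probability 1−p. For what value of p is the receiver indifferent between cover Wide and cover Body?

p = 2/7

For the receiver to be willing to mix, the receiver must be indifferent between cover Wide and cover Body, which pins down the server's mix.
  the receiver's payoff from cover Wide: p·(-2) + (1−p)·(-8) = 6p - 8
  the receiver's payoff from cover Body: p·(-7) + (1−p)·(-6) = -p - 6
  6p - 8 = -p - 6  ⇒  7p = 2  ⇒  p = 2/7.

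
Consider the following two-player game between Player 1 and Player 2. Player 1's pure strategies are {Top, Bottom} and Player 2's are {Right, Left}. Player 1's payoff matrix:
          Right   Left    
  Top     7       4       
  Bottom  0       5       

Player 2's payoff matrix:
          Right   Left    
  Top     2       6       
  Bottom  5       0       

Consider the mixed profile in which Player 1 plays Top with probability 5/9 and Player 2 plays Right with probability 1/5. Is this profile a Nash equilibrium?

No

Given Player 2's mix q = 1/5, Player 1's payoff from Top is 23/5 but from Bottom is 4. Player 1 strictly prefers Top, so Player 1 would not mix.
So the proposed profile is not a Nash equilibrium.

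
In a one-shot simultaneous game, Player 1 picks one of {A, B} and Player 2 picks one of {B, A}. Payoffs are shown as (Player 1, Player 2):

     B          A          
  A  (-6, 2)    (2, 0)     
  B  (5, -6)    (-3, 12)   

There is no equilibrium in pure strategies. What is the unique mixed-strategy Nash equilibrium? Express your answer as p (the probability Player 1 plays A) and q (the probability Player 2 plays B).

p = 9/10, q = 5/16

In a mixed equilibrium Player 2 is indifferent between B and A; this condition fixes p.
  Player 2's expected payoff from B: p·2 + (1−p)·(-6) = 8p - 6
  Player 2's expected payoff from A: p·0 + (1−p)·12 = -12p + 12
  8p - 6 = -12p + 12  ⇒  20p = 18  ⇒  p = 9/10.
Set Player 1's expected payoff from A equal to that from B:
  Player 1's payoff to A: q·(-6) + (1−q)·2 = -8q + 2
  Player 1's payoff to B: q·5 + (1−q)·(-3) = 8q - 3
  -8q + 2 = 8q - 3  ⇒  -16q = -5  ⇒  q = 5/16.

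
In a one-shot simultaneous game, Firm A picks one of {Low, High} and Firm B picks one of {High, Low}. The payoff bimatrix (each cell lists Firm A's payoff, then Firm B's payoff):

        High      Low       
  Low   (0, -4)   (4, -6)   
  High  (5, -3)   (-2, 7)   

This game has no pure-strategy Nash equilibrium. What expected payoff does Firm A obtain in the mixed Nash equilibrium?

In a mixed equilibrium Firm A is indifferent between Low and High; this condition fixes q.
  Firm A's payoff to Low: q·0 + (1−q)·4 = -4q + 4
  Firm A's payoff to High: q·5 + (1−q)·(-2) = 7q - 2
  -4q + 4 = 7q - 2  ⇒  -11q = -6  ⇒  q = 6/11.
At equilibrium Firm A is indifferent across rows, so Firm A's payoff equals the payoff from Low: (6/11)·0 + (5/11)·4 = 20/11.

20/11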